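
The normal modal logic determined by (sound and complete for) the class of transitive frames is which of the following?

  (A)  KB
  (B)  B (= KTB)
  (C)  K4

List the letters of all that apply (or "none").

C

(A) KB is determined by the class of symmetric frames.
(B) B (= KTB) is determined by the class of reflexive and symmetric frames.
(C) K4 is determined by exactly this class.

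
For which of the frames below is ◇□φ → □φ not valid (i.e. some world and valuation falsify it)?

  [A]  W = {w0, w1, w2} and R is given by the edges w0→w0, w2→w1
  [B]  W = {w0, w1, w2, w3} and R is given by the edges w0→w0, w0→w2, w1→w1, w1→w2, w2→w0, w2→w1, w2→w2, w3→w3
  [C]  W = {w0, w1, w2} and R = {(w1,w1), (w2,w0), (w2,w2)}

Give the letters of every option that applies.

A, B, C

The schema ◇□φ → □φ is the dual of axiom 5; it is valid on a frame iff R is euclidean.
(A) R is not euclidean (w2 R w1 and w2 R w1 but not w1 R w1), so the schema fails here.
(B) R is not euclidean (w2 R w0 and w2 R w1 but not w0 R w1), so the schema fails here.
(C) R is not euclidean (w2 R w0 and w2 R w2 but not w0 R w2), so the schema fails here.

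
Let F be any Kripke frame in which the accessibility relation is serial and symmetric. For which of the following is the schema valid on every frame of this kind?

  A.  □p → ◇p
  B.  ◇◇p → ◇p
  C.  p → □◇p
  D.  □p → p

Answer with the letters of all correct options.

A, C

(A) □p → ◇p is axiom D; it is valid on a frame exactly when R is serial. Every such R is serial, so valid.
(B) ◇◇p → ◇p is the dual of axiom 4, which corresponds to transitivity. Such an R need not be transitive — not valid.
(C) p → □◇p is axiom B; it is valid on a frame exactly when R is symmetric. Every such R is symmetric, so valid.
(D) □p → p is axiom T; it is valid on a frame exactly when R is reflexive. Such an R need not be reflexive, so not valid.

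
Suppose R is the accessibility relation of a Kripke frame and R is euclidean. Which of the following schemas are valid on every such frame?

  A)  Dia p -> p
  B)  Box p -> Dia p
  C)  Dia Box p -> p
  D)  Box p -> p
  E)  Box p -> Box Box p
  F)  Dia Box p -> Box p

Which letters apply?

F

(A) Dia p -> p is the converse of T; it holds exactly when R ⊆ identity. Such an R need not be a subset of the identity — not valid.
(B) Box p -> Dia p (axiom D) characterises the serial frames. Such an R need not be serial — not valid.
(C) Dia Box p -> p is the dual of axiom B, which corresponds to symmetry. Such an R need not be symmetric — not valid.
(D) Box p -> p is axiom T, which corresponds to reflexivity. Such an R need not be reflexive — not valid.
(E) Box p -> Box Box p (axiom 4) characterises the transitive frames. Such an R need not be transitive — not valid.
(F) Dia Box p -> Box p (the dual of axiom 5) characterises the euclidean frames. Every such R is euclidean — valid.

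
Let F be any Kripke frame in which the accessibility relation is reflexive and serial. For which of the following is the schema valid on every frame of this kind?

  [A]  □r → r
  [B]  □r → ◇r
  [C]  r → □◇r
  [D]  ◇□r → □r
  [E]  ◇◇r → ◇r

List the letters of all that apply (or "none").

(A) axiom T: valid iff R is reflexive. Every such R is reflexive — valid.
(B) axiom D: valid iff R is serial. Every such R is serial — valid.
(C) r → □◇r is axiom B, which corresponds to symmetry. Such an R need not be symmetric — not valid.
(D) ◇□r → □r is the dual of axiom 5; it is valid on a frame exactly when R is euclidean. Such an R need not be euclidean, so not valid.
(E) ◇◇r → ◇r is the dual of axiom 4; it is valid on a frame exactly when R is transitive. Such an R need not be transitive, so not valid.

A, B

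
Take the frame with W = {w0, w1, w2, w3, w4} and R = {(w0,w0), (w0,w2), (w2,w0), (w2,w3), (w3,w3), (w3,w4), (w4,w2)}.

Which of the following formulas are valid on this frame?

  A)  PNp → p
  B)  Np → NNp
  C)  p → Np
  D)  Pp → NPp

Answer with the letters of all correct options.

R is not symmetric: w2 R w3 but not w3 R w2.
R is not transitive: w0 R w2 and w2 R w3 but not w0 R w3.
R is not euclidean: w2 R w0 and w2 R w3 but not w0 R w3.
R is not a subset of the identity: w0 R w2 with w0 ≠ w2.
(A) PNp → p is the dual of axiom B, which corresponds to symmetry. R is not symmetric — not valid.
(B) axiom 4: valid iff R is transitive. R is not transitive — not valid.
(C) p → Np is valid only on frames where every R-edge is a self-loop. Here R ⊄ identity — not valid.
(D) axiom 5: valid iff R is euclidean. R is not euclidean — not valid.

none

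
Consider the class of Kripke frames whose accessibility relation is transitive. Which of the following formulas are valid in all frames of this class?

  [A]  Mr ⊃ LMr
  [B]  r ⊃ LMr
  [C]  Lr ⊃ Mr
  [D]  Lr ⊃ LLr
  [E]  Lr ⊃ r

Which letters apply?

D

(A) Mr ⊃ LMr (axiom 5) characterises the euclidean frames. Such an R need not be euclidean — not valid.
(B) axiom B: valid iff R is symmetric. Such an R need not be symmetric — not valid.
(C) Lr ⊃ Mr (axiom D) characterises the serial frames. Such an R need not be serial — not valid.
(D) Lr ⊃ LLr is axiom 4; it is valid on a frame exactly when R is transitive. Every such R is transitive, so valid.
(E) Lr ⊃ r is axiom T, which corresponds to reflexivity. Such an R need not be reflexive — not valid.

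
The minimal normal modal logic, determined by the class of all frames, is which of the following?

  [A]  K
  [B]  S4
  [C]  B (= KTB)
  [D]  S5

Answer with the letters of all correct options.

(A) K is determined by exactly this class.
(B) S4 is determined by the class of reflexive and transitive frames.
(C) B (= KTB) is determined by the class of reflexive and symmetric frames.
(D) S5 is determined by the class of reflexive, symmetric, and transitive frames.

A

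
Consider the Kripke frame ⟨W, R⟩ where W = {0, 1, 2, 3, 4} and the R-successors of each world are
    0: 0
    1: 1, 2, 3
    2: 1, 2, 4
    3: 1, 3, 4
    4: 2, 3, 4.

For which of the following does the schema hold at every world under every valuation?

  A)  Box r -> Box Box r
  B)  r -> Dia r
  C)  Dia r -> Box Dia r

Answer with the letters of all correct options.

B

R is reflexive: each world relates to itself.
R is not transitive: 1 R 2 and 2 R 4 but not 1 R 4.
R is not euclidean: 1 R 2 and 1 R 3 but not 2 R 3.
(A) Box r -> Box Box r is axiom 4; it is valid on a frame exactly when R is transitive. R is not transitive, so not valid.
(B) the dual of axiom T: valid iff R is reflexive. R is reflexive — valid.
(C) Dia r -> Box Dia r is axiom 5, which corresponds to the euclidean property. R is not euclidean — not valid.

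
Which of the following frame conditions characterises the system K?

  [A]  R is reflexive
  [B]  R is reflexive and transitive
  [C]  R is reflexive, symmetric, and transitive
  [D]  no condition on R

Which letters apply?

D

(A) this class determines T (= KT), not K.
(B) this class determines S4, not K.
(C) this class determines S5, not K.
(D) K is sound and complete for exactly this class.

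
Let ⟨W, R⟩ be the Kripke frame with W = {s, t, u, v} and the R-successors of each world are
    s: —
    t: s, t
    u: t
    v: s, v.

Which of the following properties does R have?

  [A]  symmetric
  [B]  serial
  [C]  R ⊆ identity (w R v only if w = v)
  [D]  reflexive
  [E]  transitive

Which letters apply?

none

(A) not symmetric: t R s but not s R t.
(B) not serial: s has no R-successor.
(C) not ⊆ identity: t R s with t ≠ s.
(D) not reflexive: not s R s.
(E) not transitive: u R t and t R s but not u R s.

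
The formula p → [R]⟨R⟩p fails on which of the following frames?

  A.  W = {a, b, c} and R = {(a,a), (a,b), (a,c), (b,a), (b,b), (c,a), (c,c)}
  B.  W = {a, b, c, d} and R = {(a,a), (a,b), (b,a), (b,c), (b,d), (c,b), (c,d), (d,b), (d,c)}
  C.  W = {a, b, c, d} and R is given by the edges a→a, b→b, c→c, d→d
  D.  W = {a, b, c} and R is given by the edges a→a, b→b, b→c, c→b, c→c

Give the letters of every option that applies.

The schema p → [R]⟨R⟩p is axiom B; it is valid on a frame iff R is symmetric.
(A) R is symmetric (every R-edge is matched by its reverse), so the schema is valid here.
(B) R is symmetric (every R-edge is matched by its reverse), so the schema is valid here.
(C) R is symmetric (every R-edge is matched by its reverse), so the schema is valid here.
(D) R is symmetric (every R-edge is matched by its reverse), so the schema is valid here.

none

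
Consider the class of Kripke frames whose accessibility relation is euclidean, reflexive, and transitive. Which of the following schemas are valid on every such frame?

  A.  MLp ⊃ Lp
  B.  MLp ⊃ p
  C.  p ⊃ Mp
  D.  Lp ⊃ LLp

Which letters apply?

A, B, C, D

A relation that is euclidean, reflexive, and transitive is also serial and symmetric.
(A) MLp ⊃ Lp (the dual of axiom 5) characterises the euclidean frames. Every such R is euclidean — valid.
(B) MLp ⊃ p is the dual of axiom B; it is valid on a frame exactly when R is symmetric. Every such R is symmetric, so valid.
(C) p ⊃ Mp is the dual of axiom T, which corresponds to reflexivity. Every such R is reflexive — valid.
(D) Lp ⊃ LLp is axiom 4, which corresponds to transitivity. Every such R is transitive — valid.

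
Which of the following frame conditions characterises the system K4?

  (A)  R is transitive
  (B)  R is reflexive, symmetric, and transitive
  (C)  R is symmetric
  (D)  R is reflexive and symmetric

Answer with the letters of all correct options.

A

(A) K4 is sound and complete for exactly this class.
(B) this class determines S5, not K4.
(C) this class determines KB, not K4.
(D) this class determines B (= KTB), not K4.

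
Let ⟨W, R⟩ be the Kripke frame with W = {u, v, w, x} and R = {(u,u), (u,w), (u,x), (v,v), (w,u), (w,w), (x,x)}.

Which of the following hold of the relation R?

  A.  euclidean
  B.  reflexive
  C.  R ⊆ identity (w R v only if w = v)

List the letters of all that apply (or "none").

B

(A) not euclidean: u R w and u R x but not w R x.
(B) reflexive: each world relates to itself.
(C) not ⊆ identity: u R w with u ≠ w.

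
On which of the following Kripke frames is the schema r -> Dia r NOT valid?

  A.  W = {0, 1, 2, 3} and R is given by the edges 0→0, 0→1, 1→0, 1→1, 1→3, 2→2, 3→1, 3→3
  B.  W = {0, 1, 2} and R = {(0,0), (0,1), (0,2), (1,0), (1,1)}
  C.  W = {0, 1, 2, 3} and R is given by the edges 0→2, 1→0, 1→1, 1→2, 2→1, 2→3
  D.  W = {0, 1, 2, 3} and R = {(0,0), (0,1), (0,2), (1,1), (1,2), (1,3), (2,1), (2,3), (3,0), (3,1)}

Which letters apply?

B, C, D

The schema r -> Dia r is the dual of axiom T; it is valid on a frame iff R is reflexive.
(A) R is reflexive (each world relates to itself), so the schema is valid here.
(B) R is not reflexive (not 2 R 2), so the schema fails here.
(C) R is not reflexive (not 0 R 0), so the schema fails here.
(D) R is not reflexive (not 2 R 2), so the schema fails here.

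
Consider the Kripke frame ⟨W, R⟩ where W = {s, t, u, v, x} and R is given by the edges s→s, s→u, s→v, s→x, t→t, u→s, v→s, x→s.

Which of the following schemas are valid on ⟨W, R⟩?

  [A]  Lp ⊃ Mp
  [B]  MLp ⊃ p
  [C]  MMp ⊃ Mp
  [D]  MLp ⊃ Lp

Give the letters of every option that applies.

A, B

R is symmetric: every R-edge is matched by its reverse.
R is not transitive: u R s and s R u but not u R u.
R is not euclidean: s R u and s R v but not u R v.
R is serial: every world has an R-successor.
(A) Lp ⊃ Mp (axiom D) characterises the serial frames. R is serial — valid.
(B) the dual of axiom B: valid iff R is symmetric. R is symmetric — valid.
(C) MMp ⊃ Mp is the dual of axiom 4; it is valid on a frame exactly when R is transitive. R is not transitive, so not valid.
(D) MLp ⊃ Lp is the dual of axiom 5, which corresponds to the euclidean property. R is not euclidean — not valid.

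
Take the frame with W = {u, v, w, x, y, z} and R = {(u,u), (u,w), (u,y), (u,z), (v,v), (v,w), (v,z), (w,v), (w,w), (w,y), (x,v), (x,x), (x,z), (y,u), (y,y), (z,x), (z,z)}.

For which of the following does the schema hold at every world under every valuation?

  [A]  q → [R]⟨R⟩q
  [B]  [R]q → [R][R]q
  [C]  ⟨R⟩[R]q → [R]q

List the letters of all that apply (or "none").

R is not symmetric: u R w but not w R u.
R is not transitive: u R w and w R v but not u R v.
R is not euclidean: u R w and u R u but not w R u.
(A) q → [R]⟨R⟩q (axiom B) characterises the symmetric frames. R is not symmetric — not valid.
(B) axiom 4: valid iff R is transitive. R is not transitive — not valid.
(C) the dual of axiom 5: valid iff R is euclidean. R is not euclidean — not valid.

none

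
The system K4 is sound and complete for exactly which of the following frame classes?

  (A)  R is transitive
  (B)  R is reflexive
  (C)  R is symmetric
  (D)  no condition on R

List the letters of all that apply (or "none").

(A) K4 is sound and complete for exactly this class.
(B) this class determines T (= KT), not K4.
(C) this class determines KB, not K4.
(D) this class determines K, not K4.

A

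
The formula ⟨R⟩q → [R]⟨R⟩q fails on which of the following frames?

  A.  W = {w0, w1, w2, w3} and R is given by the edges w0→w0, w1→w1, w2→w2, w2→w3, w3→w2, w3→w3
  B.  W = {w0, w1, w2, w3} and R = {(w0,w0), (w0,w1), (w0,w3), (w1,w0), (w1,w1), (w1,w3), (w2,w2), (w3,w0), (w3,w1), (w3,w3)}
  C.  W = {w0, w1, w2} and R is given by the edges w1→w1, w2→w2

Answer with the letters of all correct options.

The schema ⟨R⟩q → [R]⟨R⟩q is axiom 5; it is valid on a frame iff R is euclidean.
(A) R is euclidean (any two R-successors of the same world are R-related), so the schema is valid here.
(B) R is euclidean (any two R-successors of the same world are R-related), so the schema is valid here.
(C) R is euclidean (any two R-successors of the same world are R-related), so the schema is valid here.

none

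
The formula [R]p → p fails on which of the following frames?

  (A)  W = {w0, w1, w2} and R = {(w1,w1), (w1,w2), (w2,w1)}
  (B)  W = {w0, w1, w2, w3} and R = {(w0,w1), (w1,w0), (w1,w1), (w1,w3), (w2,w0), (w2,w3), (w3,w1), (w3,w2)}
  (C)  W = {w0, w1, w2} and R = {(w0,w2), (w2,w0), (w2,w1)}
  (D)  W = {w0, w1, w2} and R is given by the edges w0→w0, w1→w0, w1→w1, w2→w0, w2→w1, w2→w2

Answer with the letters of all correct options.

A, B, C

The schema [R]p → p is axiom T; it is valid on a frame iff R is reflexive.
(A) R is not reflexive (not w0 R w0), so the schema fails here.
(B) R is not reflexive (not w0 R w0), so the schema fails here.
(C) R is not reflexive (not w0 R w0), so the schema fails here.
(D) R is reflexive (each world relates to itself), so the schema is valid here.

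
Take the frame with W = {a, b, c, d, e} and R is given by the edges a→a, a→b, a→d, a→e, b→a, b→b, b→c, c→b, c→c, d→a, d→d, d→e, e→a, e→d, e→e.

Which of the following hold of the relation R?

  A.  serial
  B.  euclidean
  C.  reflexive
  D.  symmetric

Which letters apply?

(A) serial: every world has an R-successor.
(B) not euclidean: a R b and a R d but not b R d.
(C) reflexive: each world relates to itself.
(D) symmetric: every R-edge is matched by its reverse.

A, C, D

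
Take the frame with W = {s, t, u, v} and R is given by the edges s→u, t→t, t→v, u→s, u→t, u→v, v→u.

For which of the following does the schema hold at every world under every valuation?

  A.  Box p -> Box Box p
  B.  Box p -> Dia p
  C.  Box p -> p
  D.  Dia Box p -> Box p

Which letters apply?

B

R is not reflexive: not s R s.
R is not transitive: s R u and u R s but not s R s.
R is not euclidean: t R v and t R t but not v R t.
R is serial: every world has an R-successor.
(A) axiom 4: valid iff R is transitive. R is not transitive — not valid.
(B) Box p -> Dia p is axiom D, which corresponds to seriality. R is serial — valid.
(C) Box p -> p is axiom T; it is valid on a frame exactly when R is reflexive. R is not reflexive, so not valid.
(D) Dia Box p -> Box p (the dual of axiom 5) characterises the euclidean frames. R is not euclidean — not valid.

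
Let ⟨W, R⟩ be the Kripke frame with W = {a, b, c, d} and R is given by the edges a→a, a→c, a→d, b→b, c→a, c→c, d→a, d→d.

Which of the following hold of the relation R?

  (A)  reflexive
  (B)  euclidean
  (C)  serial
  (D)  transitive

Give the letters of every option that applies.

A, C

(A) reflexive: each world relates to itself.
(B) not euclidean: a R c and a R d but not c R d.
(C) serial: every world has an R-successor.
(D) not transitive: c R a and a R d but not c R d.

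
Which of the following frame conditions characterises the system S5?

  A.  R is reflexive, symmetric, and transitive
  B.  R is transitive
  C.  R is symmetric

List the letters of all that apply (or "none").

(A) S5 is sound and complete for exactly this class.
(B) this class determines K4, not S5.
(C) this class determines KB, not S5.

A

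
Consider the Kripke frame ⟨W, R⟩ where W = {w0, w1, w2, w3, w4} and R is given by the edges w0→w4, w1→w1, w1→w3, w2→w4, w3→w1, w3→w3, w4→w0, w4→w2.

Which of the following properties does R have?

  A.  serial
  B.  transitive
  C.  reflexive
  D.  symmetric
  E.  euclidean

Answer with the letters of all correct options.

A, D

(A) serial: every world has an R-successor.
(B) not transitive: w0 R w4 and w4 R w0 but not w0 R w0.
(C) not reflexive: not w0 R w0.
(D) symmetric: every R-edge is matched by its reverse.
(E) not euclidean: w4 R w0 and w4 R w2 but not w0 R w2.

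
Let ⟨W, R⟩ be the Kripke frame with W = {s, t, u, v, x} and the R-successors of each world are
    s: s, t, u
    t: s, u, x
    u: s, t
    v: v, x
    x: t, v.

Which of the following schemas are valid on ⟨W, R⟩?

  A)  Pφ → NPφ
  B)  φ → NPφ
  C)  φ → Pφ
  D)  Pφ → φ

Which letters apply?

B

R is not reflexive: not t R t.
R is symmetric: every R-edge is matched by its reverse.
R is not euclidean: t R s and t R x but not s R x.
R is not a subset of the identity: s R t with s ≠ t.
(A) Pφ → NPφ is axiom 5, which corresponds to the euclidean property. R is not euclidean — not valid.
(B) axiom B: valid iff R is symmetric. R is symmetric — valid.
(C) φ → Pφ is the dual of axiom T; it is valid on a frame exactly when R is reflexive. R is not reflexive, so not valid.
(D) Pφ → φ is valid only on frames where every R-edge is a self-loop. Here R ⊄ identity — not valid.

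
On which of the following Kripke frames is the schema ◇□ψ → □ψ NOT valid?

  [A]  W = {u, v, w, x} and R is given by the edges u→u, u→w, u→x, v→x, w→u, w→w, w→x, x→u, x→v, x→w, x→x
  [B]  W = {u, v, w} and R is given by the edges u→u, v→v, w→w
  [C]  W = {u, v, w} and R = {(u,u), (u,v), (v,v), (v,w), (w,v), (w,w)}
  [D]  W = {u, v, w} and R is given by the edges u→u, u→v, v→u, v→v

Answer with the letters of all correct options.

A, C

The schema ◇□ψ → □ψ is the dual of axiom 5; it is valid on a frame iff R is euclidean.
(A) R is not euclidean (x R u and x R v but not u R v), so the schema fails here.
(B) R is euclidean (any two R-successors of the same world are R-related), so the schema is valid here.
(C) R is not euclidean (u R v and u R u but not v R u), so the schema fails here.
(D) R is euclidean (any two R-successors of the same world are R-related), so the schema is valid here.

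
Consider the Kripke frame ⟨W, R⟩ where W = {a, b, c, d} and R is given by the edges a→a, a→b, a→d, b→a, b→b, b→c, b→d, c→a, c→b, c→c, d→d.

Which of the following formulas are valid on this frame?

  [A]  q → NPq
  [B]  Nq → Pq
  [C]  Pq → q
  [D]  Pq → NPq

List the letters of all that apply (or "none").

B

R is not symmetric: a R d but not d R a.
R is not euclidean: a R d and a R a but not d R a.
R is serial: every world has an R-successor.
R is not a subset of the identity: a R b with a ≠ b.
(A) axiom B: valid iff R is symmetric. R is not symmetric — not valid.
(B) axiom D: valid iff R is serial. R is serial — valid.
(C) Pq → q is valid only on frames where every R-edge is a self-loop. Here R ⊄ identity — not valid.
(D) Pq → NPq is axiom 5; it is valid on a frame exactly when R is euclidean. R is not euclidean, so not valid.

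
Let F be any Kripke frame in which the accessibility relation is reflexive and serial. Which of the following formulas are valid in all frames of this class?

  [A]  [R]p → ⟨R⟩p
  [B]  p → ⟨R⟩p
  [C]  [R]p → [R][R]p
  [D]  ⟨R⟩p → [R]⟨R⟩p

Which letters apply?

A, B

(A) [R]p → ⟨R⟩p is axiom D; it is valid on a frame exactly when R is serial. Every such R is serial, so valid.
(B) p → ⟨R⟩p (the dual of axiom T) characterises the reflexive frames. Every such R is reflexive — valid.
(C) [R]p → [R][R]p is axiom 4; it is valid on a frame exactly when R is transitive. Such an R need not be transitive, so not valid.
(D) axiom 5: valid iff R is euclidean. Such an R need not be euclidean — not valid.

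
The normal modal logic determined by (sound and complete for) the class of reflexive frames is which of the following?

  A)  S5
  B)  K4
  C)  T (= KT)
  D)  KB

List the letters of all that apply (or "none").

(A) S5 is determined by the class of reflexive, symmetric, and transitive frames.
(B) K4 is determined by the class of transitive frames.
(C) T (= KT) is determined by exactly this class.
(D) KB is determined by the class of symmetric frames.

C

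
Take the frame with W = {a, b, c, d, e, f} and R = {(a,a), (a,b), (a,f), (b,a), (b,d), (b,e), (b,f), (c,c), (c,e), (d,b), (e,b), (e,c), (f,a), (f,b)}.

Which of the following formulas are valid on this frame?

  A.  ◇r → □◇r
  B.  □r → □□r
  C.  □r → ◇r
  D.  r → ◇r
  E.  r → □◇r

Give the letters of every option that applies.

R is not reflexive: not b R b.
R is symmetric: every R-edge is matched by its reverse.
R is not transitive: a R b and b R d but not a R d.
R is not euclidean: b R a and b R d but not a R d.
R is serial: every world has an R-successor.
(A) ◇r → □◇r is axiom 5; it is valid on a frame exactly when R is euclidean. R is not euclidean, so not valid.
(B) axiom 4: valid iff R is transitive. R is not transitive — not valid.
(C) axiom D: valid iff R is serial. R is serial — valid.
(D) r → ◇r is the dual of axiom T, which corresponds to reflexivity. R is not reflexive — not valid.
(E) r → □◇r is axiom B, which corresponds to symmetry. R is symmetric — valid.

C, E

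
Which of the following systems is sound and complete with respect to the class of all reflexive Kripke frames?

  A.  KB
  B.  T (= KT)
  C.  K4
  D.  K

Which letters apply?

B

(A) KB is determined by the class of symmetric frames.
(B) T (= KT) is determined by exactly this class.
(C) K4 is determined by the class of transitive frames.
(D) K is determined by the class of arbitrary frames.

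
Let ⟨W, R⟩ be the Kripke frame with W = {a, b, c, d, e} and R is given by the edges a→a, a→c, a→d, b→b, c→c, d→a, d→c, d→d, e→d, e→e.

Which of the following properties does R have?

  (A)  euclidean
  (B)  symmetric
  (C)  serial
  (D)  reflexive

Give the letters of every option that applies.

C, D

(A) not euclidean: a R c and a R a but not c R a.
(B) not symmetric: a R c but not c R a.
(C) serial: every world has an R-successor.
(D) reflexive: each world relates to itself.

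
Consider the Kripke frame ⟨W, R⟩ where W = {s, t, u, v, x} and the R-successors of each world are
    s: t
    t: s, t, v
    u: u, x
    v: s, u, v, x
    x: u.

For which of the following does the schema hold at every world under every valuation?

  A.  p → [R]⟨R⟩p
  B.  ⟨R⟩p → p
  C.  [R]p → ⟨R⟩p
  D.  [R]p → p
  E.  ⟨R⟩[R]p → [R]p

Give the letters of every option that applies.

R is not reflexive: not s R s.
R is not symmetric: t R v but not v R t.
R is not euclidean: t R s and t R v but not s R v.
R is serial: every world has an R-successor.
R is not a subset of the identity: s R t with s ≠ t.
(A) axiom B: valid iff R is symmetric. R is not symmetric — not valid.
(B) ⟨R⟩p → p (the converse of T) corresponds to R being a subset of the identity. Here R ⊄ identity, so not valid.
(C) axiom D: valid iff R is serial. R is serial — valid.
(D) [R]p → p (axiom T) characterises the reflexive frames. R is not reflexive — not valid.
(E) ⟨R⟩[R]p → [R]p is the dual of axiom 5, which corresponds to the euclidean property. R is not euclidean — not valid.

C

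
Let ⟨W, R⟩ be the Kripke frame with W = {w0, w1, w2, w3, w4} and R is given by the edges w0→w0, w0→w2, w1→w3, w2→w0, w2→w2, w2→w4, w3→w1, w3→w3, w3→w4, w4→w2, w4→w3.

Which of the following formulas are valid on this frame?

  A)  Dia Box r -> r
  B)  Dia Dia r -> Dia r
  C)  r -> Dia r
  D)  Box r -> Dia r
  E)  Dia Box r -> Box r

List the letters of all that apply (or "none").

A, D

R is not reflexive: not w1 R w1.
R is symmetric: every R-edge is matched by its reverse.
R is not transitive: w0 R w2 and w2 R w4 but not w0 R w4.
R is not euclidean: w2 R w0 and w2 R w4 but not w0 R w4.
R is serial: every world has an R-successor.
(A) the dual of axiom B: valid iff R is symmetric. R is symmetric — valid.
(B) Dia Dia r -> Dia r is the dual of axiom 4, which corresponds to transitivity. R is not transitive — not valid.
(C) the dual of axiom T: valid iff R is reflexive. R is not reflexive — not valid.
(D) Box r -> Dia r is axiom D, which corresponds to seriality. R is serial — valid.
(E) Dia Box r -> Box r is the dual of axiom 5; it is valid on a frame exactly when R is euclidean. R is not euclidean, so not valid.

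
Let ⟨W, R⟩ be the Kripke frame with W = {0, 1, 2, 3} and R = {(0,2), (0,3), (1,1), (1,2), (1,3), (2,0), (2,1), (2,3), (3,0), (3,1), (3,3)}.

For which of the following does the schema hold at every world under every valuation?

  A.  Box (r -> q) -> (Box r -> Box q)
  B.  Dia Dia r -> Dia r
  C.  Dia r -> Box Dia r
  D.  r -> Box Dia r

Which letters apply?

A

R is not symmetric: 2 R 3 but not 3 R 2.
R is not transitive: 0 R 2 and 2 R 0 but not 0 R 0.
R is not euclidean: 0 R 3 and 0 R 2 but not 3 R 2.
(A) Box (r -> q) -> (Box r -> Box q) is axiom K, valid on every Kripke frame — valid.
(B) Dia Dia r -> Dia r is the dual of axiom 4; it is valid on a frame exactly when R is transitive. R is not transitive, so not valid.
(C) Dia r -> Box Dia r (axiom 5) characterises the euclidean frames. R is not euclidean — not valid.
(D) r -> Box Dia r is axiom B; it is valid on a frame exactly when R is symmetric. R is not symmetric, so not valid.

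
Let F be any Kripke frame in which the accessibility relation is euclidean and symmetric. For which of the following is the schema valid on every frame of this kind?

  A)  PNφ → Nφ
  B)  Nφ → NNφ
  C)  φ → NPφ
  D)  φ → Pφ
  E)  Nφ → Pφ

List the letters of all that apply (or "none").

A symmetric euclidean relation is transitive (uRv and vRw give vRu by symmetry, then uRw by the euclidean condition, applied at v).
(A) the dual of axiom 5: valid iff R is euclidean. Every such R is euclidean — valid.
(B) Nφ → NNφ is axiom 4, which corresponds to transitivity. Every such R is transitive — valid.
(C) φ → NPφ (axiom B) characterises the symmetric frames. Every such R is symmetric — valid.
(D) φ → Pφ is the dual of axiom T; it is valid on a frame exactly when R is reflexive. Such an R need not be reflexive, so not valid.
(E) Nφ → Pφ (axiom D) characterises the serial frames. Such an R need not be serial — not valid.

A, B, C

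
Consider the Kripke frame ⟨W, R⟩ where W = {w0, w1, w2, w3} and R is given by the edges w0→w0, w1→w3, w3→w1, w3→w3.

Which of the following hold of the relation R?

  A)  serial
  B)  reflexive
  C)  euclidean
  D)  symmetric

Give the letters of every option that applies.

(A) not serial: w2 has no R-successor.
(B) not reflexive: not w1 R w1.
(C) not euclidean: w3 R w1 and w3 R w1 but not w1 R w1.
(D) symmetric: every R-edge is matched by its reverse.

D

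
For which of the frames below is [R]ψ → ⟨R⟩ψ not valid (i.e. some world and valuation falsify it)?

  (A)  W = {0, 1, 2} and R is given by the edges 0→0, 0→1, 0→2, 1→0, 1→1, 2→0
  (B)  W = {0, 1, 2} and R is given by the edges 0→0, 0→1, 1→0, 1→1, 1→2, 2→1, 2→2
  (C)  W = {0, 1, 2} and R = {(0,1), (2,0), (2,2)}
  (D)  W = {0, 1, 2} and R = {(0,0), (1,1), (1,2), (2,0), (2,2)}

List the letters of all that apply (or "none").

The schema [R]ψ → ⟨R⟩ψ is axiom D; it is valid on a frame iff R is serial.
(A) R is serial (every world has an R-successor), so the schema is valid here.
(B) R is serial (every world has an R-successor), so the schema is valid here.
(C) R is not serial (1 has no R-successor), so the schema fails here.
(D) R is serial (every world has an R-successor), so the schema is valid here.

C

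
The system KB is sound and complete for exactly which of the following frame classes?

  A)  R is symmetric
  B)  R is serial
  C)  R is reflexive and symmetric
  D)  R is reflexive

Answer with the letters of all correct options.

(A) KB is sound and complete for exactly this class.
(B) this class determines D, not KB.
(C) this class determines B (= KTB), not KB.
(D) this class determines T (= KT), not KB.

A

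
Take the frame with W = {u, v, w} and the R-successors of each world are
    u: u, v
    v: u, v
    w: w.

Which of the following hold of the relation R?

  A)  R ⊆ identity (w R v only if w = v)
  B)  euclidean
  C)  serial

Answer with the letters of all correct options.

B, C

(A) not ⊆ identity: u R v with u ≠ v.
(B) euclidean: any two R-successors of the same world are R-related.
(C) serial: every world has an R-successor.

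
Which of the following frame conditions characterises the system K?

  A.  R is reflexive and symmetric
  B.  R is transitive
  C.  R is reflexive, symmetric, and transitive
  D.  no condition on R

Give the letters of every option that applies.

D

(A) this class determines B (= KTB), not K.
(B) this class determines K4, not K.
(C) this class determines S5, not K.
(D) K is sound and complete for exactly this class.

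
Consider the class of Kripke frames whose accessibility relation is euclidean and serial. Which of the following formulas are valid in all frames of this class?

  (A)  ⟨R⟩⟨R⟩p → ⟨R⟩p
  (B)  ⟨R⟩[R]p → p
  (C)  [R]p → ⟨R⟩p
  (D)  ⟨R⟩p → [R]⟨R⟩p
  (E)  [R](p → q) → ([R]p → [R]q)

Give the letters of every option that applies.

C, D, E

(A) ⟨R⟩⟨R⟩p → ⟨R⟩p is the dual of axiom 4; it is valid on a frame exactly when R is transitive. Such an R need not be transitive, so not valid.
(B) ⟨R⟩[R]p → p is the dual of axiom B; it is valid on a frame exactly when R is symmetric. Such an R need not be symmetric, so not valid.
(C) axiom D: valid iff R is serial. Every such R is serial — valid.
(D) ⟨R⟩p → [R]⟨R⟩p is axiom 5; it is valid on a frame exactly when R is euclidean. Every such R is euclidean, so valid.
(E) [R](p → q) → ([R]p → [R]q) is axiom K, valid on every Kripke frame — valid.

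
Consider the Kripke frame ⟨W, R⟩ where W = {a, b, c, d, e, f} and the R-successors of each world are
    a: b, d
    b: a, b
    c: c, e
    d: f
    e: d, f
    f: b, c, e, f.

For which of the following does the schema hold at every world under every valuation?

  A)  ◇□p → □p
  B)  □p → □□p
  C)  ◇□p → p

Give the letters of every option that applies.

R is not symmetric: a R d but not d R a.
R is not transitive: a R b and b R a but not a R a.
R is not euclidean: a R b and a R d but not b R d.
(A) ◇□p → □p (the dual of axiom 5) characterises the euclidean frames. R is not euclidean — not valid.
(B) □p → □□p is axiom 4, which corresponds to transitivity. R is not transitive — not valid.
(C) the dual of axiom B: valid iff R is symmetric. R is not symmetric — not valid.

none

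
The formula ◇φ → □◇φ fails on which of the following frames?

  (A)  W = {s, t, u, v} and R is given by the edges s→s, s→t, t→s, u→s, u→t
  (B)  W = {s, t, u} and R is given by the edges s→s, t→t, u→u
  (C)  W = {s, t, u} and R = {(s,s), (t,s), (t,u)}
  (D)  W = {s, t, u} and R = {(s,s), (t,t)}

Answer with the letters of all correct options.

The schema ◇φ → □◇φ is axiom 5; it is valid on a frame iff R is euclidean.
(A) R is not euclidean (s R t and s R t but not t R t), so the schema fails here.
(B) R is euclidean (any two R-successors of the same world are R-related), so the schema is valid here.
(C) R is not euclidean (t R s and t R u but not s R u), so the schema fails here.
(D) R is euclidean (any two R-successors of the same world are R-related), so the schema is valid here.

A, C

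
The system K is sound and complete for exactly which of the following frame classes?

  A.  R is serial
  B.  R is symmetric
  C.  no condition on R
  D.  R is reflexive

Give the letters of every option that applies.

C

(A) this class determines D, not K.
(B) this class determines KB, not K.
(C) K is sound and complete for exactly this class.
(D) this class determines T (= KT), not K.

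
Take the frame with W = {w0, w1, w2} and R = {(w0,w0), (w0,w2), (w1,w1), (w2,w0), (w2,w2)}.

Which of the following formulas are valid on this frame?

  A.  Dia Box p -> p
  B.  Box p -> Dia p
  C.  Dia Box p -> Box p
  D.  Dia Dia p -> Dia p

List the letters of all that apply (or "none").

R is symmetric: every R-edge is matched by its reverse.
R is transitive: R is closed under composition.
R is euclidean: any two R-successors of the same world are R-related.
R is serial: every world has an R-successor.
(A) Dia Box p -> p is the dual of axiom B, which corresponds to symmetry. R is symmetric — valid.
(B) Box p -> Dia p is axiom D; it is valid on a frame exactly when R is serial. R is serial, so valid.
(C) the dual of axiom 5: valid iff R is euclidean. R is euclidean — valid.
(D) Dia Dia p -> Dia p (the dual of axiom 4) characterises the transitive frames. R is transitive — valid.

A, B, C, D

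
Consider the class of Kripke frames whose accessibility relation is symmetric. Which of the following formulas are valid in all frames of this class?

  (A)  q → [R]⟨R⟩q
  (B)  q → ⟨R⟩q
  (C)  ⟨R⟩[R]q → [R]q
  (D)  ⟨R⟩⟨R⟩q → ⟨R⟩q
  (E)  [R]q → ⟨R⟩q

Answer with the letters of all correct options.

A

(A) q → [R]⟨R⟩q (axiom B) characterises the symmetric frames. Every such R is symmetric — valid.
(B) q → ⟨R⟩q is the dual of axiom T; it is valid on a frame exactly when R is reflexive. Such an R need not be reflexive, so not valid.
(C) ⟨R⟩[R]q → [R]q is the dual of axiom 5, which corresponds to the euclidean property. Such an R need not be euclidean — not valid.
(D) the dual of axiom 4: valid iff R is transitive. Such an R need not be transitive — not valid.
(E) [R]q → ⟨R⟩q (axiom D) characterises the serial frames. Such an R need not be serial — not valid.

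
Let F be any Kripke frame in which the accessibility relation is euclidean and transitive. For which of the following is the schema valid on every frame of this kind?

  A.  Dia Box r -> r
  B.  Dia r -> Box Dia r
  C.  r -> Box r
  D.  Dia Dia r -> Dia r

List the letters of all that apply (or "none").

(A) Dia Box r -> r (the dual of axiom B) characterises the symmetric frames. Such an R need not be symmetric — not valid.
(B) axiom 5: valid iff R is euclidean. Every such R is euclidean — valid.
(C) r -> Box r is equivalent to ◇p→p; it holds exactly when R ⊆ identity. Such an R need not be a subset of the identity — not valid.
(D) the dual of axiom 4: valid iff R is transitive. Every such R is transitive — valid.

B, D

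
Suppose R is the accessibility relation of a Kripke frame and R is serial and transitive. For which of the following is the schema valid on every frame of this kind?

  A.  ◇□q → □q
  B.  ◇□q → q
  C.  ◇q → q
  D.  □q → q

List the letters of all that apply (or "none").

(A) ◇□q → □q (the dual of axiom 5) characterises the euclidean frames. Such an R need not be euclidean — not valid.
(B) ◇□q → q is the dual of axiom B, which corresponds to symmetry. Such an R need not be symmetric — not valid.
(C) ◇q → q is valid only on frames where every R-edge is a self-loop. Such an R need not be a subset of the identity — not valid.
(D) □q → q is axiom T, which corresponds to reflexivity. Such an R need not be reflexive — not valid.

none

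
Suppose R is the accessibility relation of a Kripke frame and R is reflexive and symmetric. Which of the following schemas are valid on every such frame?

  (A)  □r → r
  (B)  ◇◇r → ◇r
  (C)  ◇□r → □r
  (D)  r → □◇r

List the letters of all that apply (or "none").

A, D

Reflexive relations are serial.
(A) □r → r (axiom T) characterises the reflexive frames. Every such R is reflexive — valid.
(B) the dual of axiom 4: valid iff R is transitive. Such an R need not be transitive — not valid.
(C) ◇□r → □r is the dual of axiom 5, which corresponds to the euclidean property. Such an R need not be euclidean — not valid.
(D) r → □◇r (axiom B) characterises the symmetric frames. Every such R is symmetric — valid.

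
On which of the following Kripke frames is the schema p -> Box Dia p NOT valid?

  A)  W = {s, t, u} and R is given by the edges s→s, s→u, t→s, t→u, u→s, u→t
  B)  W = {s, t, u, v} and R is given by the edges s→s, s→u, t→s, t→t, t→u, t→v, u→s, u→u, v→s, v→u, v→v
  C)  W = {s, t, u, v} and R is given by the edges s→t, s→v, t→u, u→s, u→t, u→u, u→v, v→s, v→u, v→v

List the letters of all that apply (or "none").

The schema p -> Box Dia p is axiom B; it is valid on a frame iff R is symmetric.
(A) R is not symmetric (t R s but not s R t), so the schema fails here.
(B) R is not symmetric (t R s but not s R t), so the schema fails here.
(C) R is not symmetric (s R t but not t R s), so the schema fails here.

A, B, C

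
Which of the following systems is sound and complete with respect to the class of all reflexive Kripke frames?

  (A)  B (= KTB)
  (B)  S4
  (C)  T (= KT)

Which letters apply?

(A) B (= KTB) is determined by the class of reflexive and symmetric frames.
(B) S4 is determined by the class of reflexive and transitive frames.
(C) T (= KT) is determined by exactly this class.

C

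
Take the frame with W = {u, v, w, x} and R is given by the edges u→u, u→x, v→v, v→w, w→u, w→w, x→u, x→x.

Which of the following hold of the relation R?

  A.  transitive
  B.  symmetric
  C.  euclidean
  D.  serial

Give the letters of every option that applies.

(A) not transitive: v R w and w R u but not v R u.
(B) not symmetric: v R w but not w R v.
(C) not euclidean: v R w and v R v but not w R v.
(D) serial: every world has an R-successor.

D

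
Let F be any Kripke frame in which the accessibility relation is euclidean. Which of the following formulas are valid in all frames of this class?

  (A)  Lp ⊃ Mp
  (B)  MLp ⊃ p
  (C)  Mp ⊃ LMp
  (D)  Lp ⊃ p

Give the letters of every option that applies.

(A) axiom D: valid iff R is serial. Such an R need not be serial — not valid.
(B) the dual of axiom B: valid iff R is symmetric. Such an R need not be symmetric — not valid.
(C) Mp ⊃ LMp is axiom 5; it is valid on a frame exactly when R is euclidean. Every such R is euclidean, so valid.
(D) Lp ⊃ p (axiom T) characterises the reflexive frames. Such an R need not be reflexive — not valid.

C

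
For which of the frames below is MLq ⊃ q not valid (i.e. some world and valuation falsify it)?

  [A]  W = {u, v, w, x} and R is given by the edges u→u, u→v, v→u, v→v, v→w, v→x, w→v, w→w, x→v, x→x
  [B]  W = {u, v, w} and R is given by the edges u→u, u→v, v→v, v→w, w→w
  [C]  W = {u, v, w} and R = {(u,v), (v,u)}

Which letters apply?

B

The schema MLq ⊃ q is the dual of axiom B; it is valid on a frame iff R is symmetric.
(A) R is symmetric (every R-edge is matched by its reverse), so the schema is valid here.
(B) R is not symmetric (u R v but not v R u), so the schema fails here.
(C) R is symmetric (every R-edge is matched by its reverse), so the schema is valid here.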